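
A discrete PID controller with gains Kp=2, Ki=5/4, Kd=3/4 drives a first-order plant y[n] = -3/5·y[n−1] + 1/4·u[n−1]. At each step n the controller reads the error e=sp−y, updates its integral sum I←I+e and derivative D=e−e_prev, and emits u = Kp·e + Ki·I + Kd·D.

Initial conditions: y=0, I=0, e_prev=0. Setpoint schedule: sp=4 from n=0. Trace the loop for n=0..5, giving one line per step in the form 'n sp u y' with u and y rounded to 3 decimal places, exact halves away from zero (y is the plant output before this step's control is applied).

(exact arithmetic carried between steps; '≈' marks a value shown rounded to 6 d.p. or computed from one; I and e_prev carry over from the previous line; the table rounds u and y to 3 d.p., halves away from zero)
n=0: y=0, sp=4, e=sp−y=4; I=4, D=e−e_prev=4; u=2·4+5/4·4+3/4·4=16; next y=-3/5·0+1/4·16=4
n=1: y=4, sp=4, e=sp−y=0; I=4, D=e−e_prev=-4; u=2·0+5/4·4+3/4·(-4)=2; next y=-3/5·4+1/4·2=-1.9
n=2: y=-1.9, sp=4, e=sp−y=5.9; I=9.9, D=e−e_prev=5.9; u=2·5.9+5/4·9.9+3/4·5.9=28.6; next y=-3/5·(-1.9)+1/4·28.6=8.29
n=3: y=8.29, sp=4, e=sp−y=-4.29; I=5.61, D=e−e_prev=-10.19; u=2·(-4.29)+5/4·5.61+3/4·(-10.19)=-9.21; next y=-3/5·8.29+1/4·(-9.21)=-7.2765
n=4: y=-7.2765, sp=4, e=sp−y=11.2765; I=16.8865, D=e−e_prev=15.5665; u=2·11.2765+5/4·16.8865+3/4·15.5665=55.336; next y=-3/5·(-7.2765)+1/4·55.336=18.1999
n=5: y=18.1999, sp=4, e=sp−y=-14.1999; I=2.6866, D=e−e_prev=-25.4764; u=2·(-14.1999)+5/4·2.6866+3/4·(-25.4764)=-44.14885; next y=-3/5·18.1999+1/4·(-44.14885)≈-21.957153

0 4 16.000 0.000
1 4 2.000 4.000
2 4 28.600 -1.900
3 4 -9.210 8.290
4 4 55.336 -7.277
5 4 -44.149 18.200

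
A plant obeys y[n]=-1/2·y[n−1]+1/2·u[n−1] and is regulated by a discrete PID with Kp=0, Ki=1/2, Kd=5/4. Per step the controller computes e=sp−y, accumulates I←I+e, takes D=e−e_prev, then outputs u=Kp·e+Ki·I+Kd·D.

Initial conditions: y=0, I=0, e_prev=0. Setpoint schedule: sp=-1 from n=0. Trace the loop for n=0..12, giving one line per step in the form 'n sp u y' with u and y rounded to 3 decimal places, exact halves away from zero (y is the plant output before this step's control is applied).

0 -1 -1.750 0.000
1 -1 0.531 -0.875
2 -1 -3.387 0.703
3 -1 2.543 -2.045
4 -1 -7.963 2.294
5 -1 8.804 -5.128
6 -1 -19.576 6.966
7 -1 26.974 -13.271
8 -1 -50.625 20.122
9 -1 77.673 -35.374
10 -1 -135.330 56.524
11 -1 217.568 -95.927
12 -1 -367.711 156.747

(exact arithmetic carried between steps; '≈' marks a value shown rounded to 6 d.p. or computed from one; I and e_prev carry over from the previous line; the table rounds u and y to 3 d.p., halves away from zero)
n=0: y=0, sp=-1, e=sp−y=-1; I=-1, D=e−e_prev=-1; u=0·(-1)+1/2·(-1)+5/4·(-1)=-1.75; next y=-1/2·0+1/2·(-1.75)=-0.875
n=1: y=-0.875, sp=-1, e=sp−y=-0.125; I=-1.125, D=e−e_prev=0.875; u=0·(-0.125)+1/2·(-1.125)+5/4·0.875=0.53125; next y=-1/2·(-0.875)+1/2·0.53125=0.703125
n=2: y=0.703125, sp=-1, e=sp−y=-1.703125; I=-2.828125, D=e−e_prev=-1.578125; u=0·(-1.703125)+1/2·(-2.828125)+5/4·(-1.578125)≈-3.386719; next y=-1/2·0.703125+1/2·(-3.386719)≈-2.044922
n=3: y≈-2.044922, sp=-1, e=sp−y≈1.044922; I≈-1.783203, D=e−e_prev≈2.748047; u=0·1.044922+1/2·(-1.783203)+5/4·2.748047≈2.543457; next y=-1/2·(-2.044922)+1/2·2.543457≈2.294189
n=4: y≈2.294189, sp=-1, e=sp−y≈-3.294189; I≈-5.077393, D=e−e_prev≈-4.339111; u=0·(-3.294189)+1/2·(-5.077393)+5/4·(-4.339111)≈-7.962585; next y=-1/2·2.294189+1/2·(-7.962585)≈-5.128387
n=5: y≈-5.128387, sp=-1, e=sp−y≈4.128387; I≈-0.949005, D=e−e_prev≈7.422577; u=0·4.128387+1/2·(-0.949005)+5/4·7.422577≈8.803719; next y=-1/2·(-5.128387)+1/2·8.803719≈6.966053
n=6: y≈6.966053, sp=-1, e=sp−y≈-7.966053; I≈-8.915058, D=e−e_prev≈-12.094440; u=0·(-7.966053)+1/2·(-8.915058)+5/4·(-12.094440)≈-19.575580; next y=-1/2·6.966053+1/2·(-19.575580)≈-13.270816
n=7: y≈-13.270816, sp=-1, e=sp−y≈12.270816; I≈3.355758, D=e−e_prev≈20.236869; u=0·12.270816+1/2·3.355758+5/4·20.236869≈26.973966; next y=-1/2·(-13.270816)+1/2·26.973966≈20.122391
n=8: y≈20.122391, sp=-1, e=sp−y≈-21.122391; I≈-17.766633, D=e−e_prev≈-33.393207; u=0·(-21.122391)+1/2·(-17.766633)+5/4·(-33.393207)≈-50.624826; next y=-1/2·20.122391+1/2·(-50.624826)≈-35.373608
n=9: y≈-35.373608, sp=-1, e=sp−y≈34.373608; I≈16.606975, D=e−e_prev≈55.495999; u=0·34.373608+1/2·16.606975+5/4·55.495999≈77.673487; next y=-1/2·(-35.373608)+1/2·77.673487≈56.523548
n=10: y≈56.523548, sp=-1, e=sp−y≈-57.523548; I≈-40.916572, D=e−e_prev≈-91.897156; u=0·(-57.523548)+1/2·(-40.916572)+5/4·(-91.897156)≈-135.329731; next y=-1/2·56.523548+1/2·(-135.329731)≈-95.926639
n=11: y≈-95.926639, sp=-1, e=sp−y≈94.926639; I≈54.010067, D=e−e_prev≈152.450187; u=0·94.926639+1/2·54.010067+5/4·152.450187≈217.567767; next y=-1/2·(-95.926639)+1/2·217.567767≈156.747203
n=12: y≈156.747203, sp=-1, e=sp−y≈-157.747203; I≈-103.737136, D=e−e_prev≈-252.673843; u=0·(-157.747203)+1/2·(-103.737136)+5/4·(-252.673843)≈-367.710872; next y=-1/2·156.747203+1/2·(-367.710872)≈-262.229037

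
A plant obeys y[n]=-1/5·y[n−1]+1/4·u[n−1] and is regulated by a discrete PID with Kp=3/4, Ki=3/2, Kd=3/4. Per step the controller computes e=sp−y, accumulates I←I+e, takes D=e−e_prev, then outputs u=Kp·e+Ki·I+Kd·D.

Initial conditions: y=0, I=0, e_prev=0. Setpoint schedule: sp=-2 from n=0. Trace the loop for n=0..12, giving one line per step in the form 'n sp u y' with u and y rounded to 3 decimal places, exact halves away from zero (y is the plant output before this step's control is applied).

0 -2 -6.000 0.000
1 -2 -3.000 -1.500
2 -2 -8.025 -0.450
3 -2 -5.164 -1.916
4 -2 -9.415 -0.908
5 -2 -6.503 -2.172
6 -2 -10.136 -1.191
7 -2 -7.300 -2.296
8 -2 -10.474 -1.366
9 -2 -7.790 -2.345
10 -2 -10.607 -1.478
11 -2 -8.106 -2.356
12 -2 -10.633 -1.555

(exact arithmetic carried between steps; '≈' marks a value shown rounded to 6 d.p. or computed from one; I and e_prev carry over from the previous line; the table rounds u and y to 3 d.p., halves away from zero)
n=0: y=0, sp=-2, e=sp−y=-2; I=-2, D=e−e_prev=-2; u=3/4·(-2)+3/2·(-2)+3/4·(-2)=-6; next y=-1/5·0+1/4·(-6)=-1.5
n=1: y=-1.5, sp=-2, e=sp−y=-0.5; I=-2.5, D=e−e_prev=1.5; u=3/4·(-0.5)+3/2·(-2.5)+3/4·1.5=-3; next y=-1/5·(-1.5)+1/4·(-3)=-0.45
n=2: y=-0.45, sp=-2, e=sp−y=-1.55; I=-4.05, D=e−e_prev=-1.05; u=3/4·(-1.55)+3/2·(-4.05)+3/4·(-1.05)=-8.025; next y=-1/5·(-0.45)+1/4·(-8.025)=-1.91625
n=3: y=-1.91625, sp=-2, e=sp−y=-0.08375; I=-4.13375, D=e−e_prev=1.46625; u=3/4·(-0.08375)+3/2·(-4.13375)+3/4·1.46625=-5.16375; next y=-1/5·(-1.91625)+1/4·(-5.16375)≈-0.907688
n=4: y≈-0.907688, sp=-2, e=sp−y≈-1.092313; I≈-5.226063, D=e−e_prev≈-1.008563; u=3/4·(-1.092313)+3/2·(-5.226063)+3/4·(-1.008563)≈-9.41475; next y=-1/5·(-0.907688)+1/4·(-9.41475)≈-2.17215
n=5: y=-2.17215, sp=-2, e=sp−y=0.17215; I≈-5.053913, D=e−e_prev≈1.264463; u=3/4·0.17215+3/2·(-5.053913)+3/4·1.264463≈-6.503409; next y=-1/5·(-2.17215)+1/4·(-6.503409)≈-1.191422
n=6: y≈-1.191422, sp=-2, e=sp−y≈-0.808578; I≈-5.862490, D=e−e_prev≈-0.980728; u=3/4·(-0.808578)+3/2·(-5.862490)+3/4·(-0.980728)≈-10.135714; next y=-1/5·(-1.191422)+1/4·(-10.135714)≈-2.295644
n=7: y≈-2.295644, sp=-2, e=sp−y≈0.295644; I≈-5.566846, D=e−e_prev≈1.104222; u=3/4·0.295644+3/2·(-5.566846)+3/4·1.104222≈-7.300370; next y=-1/5·(-2.295644)+1/4·(-7.300370)≈-1.365964
n=8: y≈-1.365964, sp=-2, e=sp−y≈-0.634036; I≈-6.200882, D=e−e_prev≈-0.929680; u=3/4·(-0.634036)+3/2·(-6.200882)+3/4·(-0.929680)≈-10.474111; next y=-1/5·(-1.365964)+1/4·(-10.474111)≈-2.345335
n=9: y≈-2.345335, sp=-2, e=sp−y≈0.345335; I≈-5.855547, D=e−e_prev≈0.979371; u=3/4·0.345335+3/2·(-5.855547)+3/4·0.979371≈-7.789791; next y=-1/5·(-2.345335)+1/4·(-7.789791)≈-1.478381
n=10: y≈-1.478381, sp=-2, e=sp−y≈-0.521619; I≈-6.377167, D=e−e_prev≈-0.866954; u=3/4·(-0.521619)+3/2·(-6.377167)+3/4·(-0.866954)≈-10.607180; next y=-1/5·(-1.478381)+1/4·(-10.607180)≈-2.356119
n=11: y≈-2.356119, sp=-2, e=sp−y≈0.356119; I≈-6.021048, D=e−e_prev≈0.877738; u=3/4·0.356119+3/2·(-6.021048)+3/4·0.877738≈-8.106179; next y=-1/5·(-2.356119)+1/4·(-8.106179)≈-1.555321
n=12: y≈-1.555321, sp=-2, e=sp−y≈-0.444679; I≈-6.465727, D=e−e_prev≈-0.800798; u=3/4·(-0.444679)+3/2·(-6.465727)+3/4·(-0.800798)≈-10.632698; next y=-1/5·(-1.555321)+1/4·(-10.632698)≈-2.347110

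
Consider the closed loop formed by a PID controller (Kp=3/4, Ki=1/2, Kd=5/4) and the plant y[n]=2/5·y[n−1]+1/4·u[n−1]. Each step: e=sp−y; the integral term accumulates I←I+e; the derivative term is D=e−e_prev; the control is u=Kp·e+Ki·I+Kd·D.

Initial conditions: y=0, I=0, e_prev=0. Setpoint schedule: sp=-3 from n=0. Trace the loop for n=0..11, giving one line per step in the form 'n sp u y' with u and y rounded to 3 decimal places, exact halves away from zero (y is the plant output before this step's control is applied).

(exact arithmetic carried between steps; '≈' marks a value shown rounded to 6 d.p. or computed from one; I and e_prev carry over from the previous line; the table rounds u and y to 3 d.p., halves away from zero)
n=0: y=0, sp=-3, e=sp−y=-3; I=-3, D=e−e_prev=-3; u=3/4·(-3)+1/2·(-3)+5/4·(-3)=-7.5; next y=2/5·0+1/4·(-7.5)=-1.875
n=1: y=-1.875, sp=-3, e=sp−y=-1.125; I=-4.125, D=e−e_prev=1.875; u=3/4·(-1.125)+1/2·(-4.125)+5/4·1.875=-0.5625; next y=2/5·(-1.875)+1/4·(-0.5625)=-0.890625
n=2: y=-0.890625, sp=-3, e=sp−y=-2.109375; I=-6.234375, D=e−e_prev=-0.984375; u=3/4·(-2.109375)+1/2·(-6.234375)+5/4·(-0.984375)≈-5.929688; next y=2/5·(-0.890625)+1/4·(-5.929688)≈-1.838672
n=3: y≈-1.838672, sp=-3, e=sp−y≈-1.161328; I≈-7.395703, D=e−e_prev≈0.948047; u=3/4·(-1.161328)+1/2·(-7.395703)+5/4·0.948047≈-3.383789; next y=2/5·(-1.838672)+1/4·(-3.383789)≈-1.581416
n=4: y≈-1.581416, sp=-3, e=sp−y≈-1.418584; I≈-8.814287, D=e−e_prev≈-0.257256; u=3/4·(-1.418584)+1/2·(-8.814287)+5/4·(-0.257256)≈-5.792651; next y=2/5·(-1.581416)+1/4·(-5.792651)≈-2.080729
n=5: y≈-2.080729, sp=-3, e=sp−y≈-0.919271; I≈-9.733558, D=e−e_prev≈0.499313; u=3/4·(-0.919271)+1/2·(-9.733558)+5/4·0.499313≈-4.932090; next y=2/5·(-2.080729)+1/4·(-4.932090)≈-2.065314
n=6: y≈-2.065314, sp=-3, e=sp−y≈-0.934686; I≈-10.668244, D=e−e_prev≈-0.015415; u=3/4·(-0.934686)+1/2·(-10.668244)+5/4·(-0.015415)≈-6.054405; next y=2/5·(-2.065314)+1/4·(-6.054405)≈-2.339727
n=7: y≈-2.339727, sp=-3, e=sp−y≈-0.660273; I≈-11.328517, D=e−e_prev≈0.274413; u=3/4·(-0.660273)+1/2·(-11.328517)+5/4·0.274413≈-5.816447; next y=2/5·(-2.339727)+1/4·(-5.816447)≈-2.390003
n=8: y≈-2.390003, sp=-3, e=sp−y≈-0.609997; I≈-11.938514, D=e−e_prev≈0.050276; u=3/4·(-0.609997)+1/2·(-11.938514)+5/4·0.050276≈-6.363910; next y=2/5·(-2.390003)+1/4·(-6.363910)≈-2.546979
n=9: y≈-2.546979, sp=-3, e=sp−y≈-0.453021; I≈-12.391535, D=e−e_prev≈0.156976; u=3/4·(-0.453021)+1/2·(-12.391535)+5/4·0.156976≈-6.339314; next y=2/5·(-2.546979)+1/4·(-6.339314)≈-2.603620
n=10: y≈-2.603620, sp=-3, e=sp−y≈-0.396380; I≈-12.787916, D=e−e_prev≈0.056641; u=3/4·(-0.396380)+1/2·(-12.787916)+5/4·0.056641≈-6.620441; next y=2/5·(-2.603620)+1/4·(-6.620441)≈-2.696558
n=11: y≈-2.696558, sp=-3, e=sp−y≈-0.303442; I≈-13.091357, D=e−e_prev≈0.092938; u=3/4·(-0.303442)+1/2·(-13.091357)+5/4·0.092938≈-6.657087; next y=2/5·(-2.696558)+1/4·(-6.657087)≈-2.742895

0 -3 -7.500 0.000
1 -3 -0.563 -1.875
2 -3 -5.930 -0.891
3 -3 -3.384 -1.839
4 -3 -5.793 -1.581
5 -3 -4.932 -2.081
6 -3 -6.054 -2.065
7 -3 -5.816 -2.340
8 -3 -6.364 -2.390
9 -3 -6.339 -2.547
10 -3 -6.620 -2.604
11 -3 -6.657 -2.697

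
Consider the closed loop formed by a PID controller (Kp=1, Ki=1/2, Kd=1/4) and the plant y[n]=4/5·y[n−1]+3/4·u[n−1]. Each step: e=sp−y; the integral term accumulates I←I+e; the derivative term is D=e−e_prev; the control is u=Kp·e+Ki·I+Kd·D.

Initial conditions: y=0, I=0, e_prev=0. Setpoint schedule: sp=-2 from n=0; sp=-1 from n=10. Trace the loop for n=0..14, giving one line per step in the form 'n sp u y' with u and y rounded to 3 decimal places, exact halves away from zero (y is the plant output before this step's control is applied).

0 -2 -3.500 0.000
1 -2 0.594 -2.625
2 -2 -1.448 -1.655
3 -2 -0.057 -2.410
4 -2 -0.810 -1.970
5 -2 -0.342 -2.183
6 -2 -0.619 -2.003
7 -2 -0.461 -2.067
8 -2 -0.562 -1.999
9 -2 -0.508 -2.021
10 -1 1.206 -1.997
11 -1 -0.822 -0.693
12 -1 0.187 -1.171
13 -1 -0.502 -0.796
14 -1 -0.130 -1.014

(exact arithmetic carried between steps; '≈' marks a value shown rounded to 6 d.p. or computed from one; I and e_prev carry over from the previous line; the table rounds u and y to 3 d.p., halves away from zero)
n=0: y=0, sp=-2, e=sp−y=-2; I=-2, D=e−e_prev=-2; u=1·(-2)+1/2·(-2)+1/4·(-2)=-3.5; next y=4/5·0+3/4·(-3.5)=-2.625
n=1: y=-2.625, sp=-2, e=sp−y=0.625; I=-1.375, D=e−e_prev=2.625; u=1·0.625+1/2·(-1.375)+1/4·2.625=0.59375; next y=4/5·(-2.625)+3/4·0.59375≈-1.654688
n=2: y≈-1.654688, sp=-2, e=sp−y≈-0.345313; I≈-1.720313, D=e−e_prev≈-0.970313; u=1·(-0.345313)+1/2·(-1.720313)+1/4·(-0.970313)≈-1.448047; next y=4/5·(-1.654688)+3/4·(-1.448047)≈-2.409785
n=3: y≈-2.409785, sp=-2, e=sp−y≈0.409785; I≈-1.310527, D=e−e_prev≈0.755098; u=1·0.409785+1/2·(-1.310527)+1/4·0.755098≈-0.056704; next y=4/5·(-2.409785)+3/4·(-0.056704)≈-1.970356
n=4: y≈-1.970356, sp=-2, e=sp−y≈-0.029644; I≈-1.340171, D=e−e_prev≈-0.439429; u=1·(-0.029644)+1/2·(-1.340171)+1/4·(-0.439429)≈-0.809587; next y=4/5·(-1.970356)+3/4·(-0.809587)≈-2.183475
n=5: y≈-2.183475, sp=-2, e=sp−y≈0.183475; I≈-1.156696, D=e−e_prev≈0.213119; u=1·0.183475+1/2·(-1.156696)+1/4·0.213119≈-0.341594; next y=4/5·(-2.183475)+3/4·(-0.341594)≈-2.002975
n=6: y≈-2.002975, sp=-2, e=sp−y≈0.002975; I≈-1.153721, D=e−e_prev≈-0.180500; u=1·0.002975+1/2·(-1.153721)+1/4·(-0.180500)≈-0.619010; next y=4/5·(-2.002975)+3/4·(-0.619010)≈-2.066638
n=7: y≈-2.066638, sp=-2, e=sp−y≈0.066638; I≈-1.087083, D=e−e_prev≈0.063663; u=1·0.066638+1/2·(-1.087083)+1/4·0.063663≈-0.460988; next y=4/5·(-2.066638)+3/4·(-0.460988)≈-1.999051
n=8: y≈-1.999051, sp=-2, e=sp−y≈-0.000949; I≈-1.088032, D=e−e_prev≈-0.067587; u=1·(-0.000949)+1/2·(-1.088032)+1/4·(-0.067587)≈-0.561861; next y=4/5·(-1.999051)+3/4·(-0.561861)≈-2.020637
n=9: y≈-2.020637, sp=-2, e=sp−y≈0.020637; I≈-1.067395, D=e−e_prev≈0.021586; u=1·0.020637+1/2·(-1.067395)+1/4·0.021586≈-0.507664; next y=4/5·(-2.020637)+3/4·(-0.507664)≈-1.997258
n=10: y≈-1.997258, sp=-1, e=sp−y≈0.997258; I≈-0.070137, D=e−e_prev≈0.976621; u=1·0.997258+1/2·(-0.070137)+1/4·0.976621≈1.206344; next y=4/5·(-1.997258)+3/4·1.206344≈-0.693048
n=11: y≈-0.693048, sp=-1, e=sp−y≈-0.306952; I≈-0.377089, D=e−e_prev≈-1.304210; u=1·(-0.306952)+1/2·(-0.377089)+1/4·(-1.304210)≈-0.821549; next y=4/5·(-0.693048)+3/4·(-0.821549)≈-1.170600
n=12: y≈-1.170600, sp=-1, e=sp−y≈0.170600; I≈-0.206489, D=e−e_prev≈0.477552; u=1·0.170600+1/2·(-0.206489)+1/4·0.477552≈0.186744; next y=4/5·(-1.170600)+3/4·0.186744≈-0.796422
n=13: y≈-0.796422, sp=-1, e=sp−y≈-0.203578; I≈-0.410067, D=e−e_prev≈-0.374178; u=1·(-0.203578)+1/2·(-0.410067)+1/4·(-0.374178)≈-0.502155; next y=4/5·(-0.796422)+3/4·(-0.502155)≈-1.013754
n=14: y≈-1.013754, sp=-1, e=sp−y≈0.013754; I≈-0.396312, D=e−e_prev≈0.217332; u=1·0.013754+1/2·(-0.396312)+1/4·0.217332≈-0.130069; next y=4/5·(-1.013754)+3/4·(-0.130069)≈-0.908555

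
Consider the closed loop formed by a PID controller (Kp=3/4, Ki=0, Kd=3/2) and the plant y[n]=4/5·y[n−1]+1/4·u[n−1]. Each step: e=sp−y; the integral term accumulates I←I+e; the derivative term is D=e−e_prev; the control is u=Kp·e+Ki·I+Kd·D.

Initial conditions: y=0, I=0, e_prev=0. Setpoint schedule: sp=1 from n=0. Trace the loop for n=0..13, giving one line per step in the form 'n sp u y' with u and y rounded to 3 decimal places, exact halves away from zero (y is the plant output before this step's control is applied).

(exact arithmetic carried between steps; '≈' marks a value shown rounded to 6 d.p. or computed from one; I and e_prev carry over from the previous line; the table rounds u and y to 3 d.p., halves away from zero)
n=0: y=0, sp=1, e=sp−y=1; I=1, D=e−e_prev=1; u=3/4·1+0·1+3/2·1=2.25; next y=4/5·0+1/4·2.25=0.5625
n=1: y=0.5625, sp=1, e=sp−y=0.4375; I=1.4375, D=e−e_prev=-0.5625; u=3/4·0.4375+0·1.4375+3/2·(-0.5625)=-0.515625; next y=4/5·0.5625+1/4·(-0.515625)≈0.321094
n=2: y≈0.321094, sp=1, e=sp−y≈0.678906; I≈2.116406, D=e−e_prev≈0.241406; u=3/4·0.678906+0·2.116406+3/2·0.241406≈0.871289; next y=4/5·0.321094+1/4·0.871289≈0.474697
n=3: y≈0.474697, sp=1, e=sp−y≈0.525303; I≈2.641709, D=e−e_prev≈-0.153604; u=3/4·0.525303+0·2.641709+3/2·(-0.153604)≈0.163572; next y=4/5·0.474697+1/4·0.163572≈0.420651
n=4: y≈0.420651, sp=1, e=sp−y≈0.579349; I≈3.221058, D=e−e_prev≈0.054047; u=3/4·0.579349+0·3.221058+3/2·0.054047≈0.515582; next y=4/5·0.420651+1/4·0.515582≈0.465416
n=5: y≈0.465416, sp=1, e=sp−y≈0.534584; I≈3.755642, D=e−e_prev≈-0.044765; u=3/4·0.534584+0·3.755642+3/2·(-0.044765)≈0.333790; next y=4/5·0.465416+1/4·0.333790≈0.455780
n=6: y≈0.455780, sp=1, e=sp−y≈0.544220; I≈4.299862, D=e−e_prev≈0.009636; u=3/4·0.544220+0·4.299862+3/2·0.009636≈0.422618; next y=4/5·0.455780+1/4·0.422618≈0.470279
n=7: y≈0.470279, sp=1, e=sp−y≈0.529721; I≈4.829583, D=e−e_prev≈-0.014499; u=3/4·0.529721+0·4.829583+3/2·(-0.014499)≈0.375543; next y=4/5·0.470279+1/4·0.375543≈0.470109
n=8: y≈0.470109, sp=1, e=sp−y≈0.529891; I≈5.359474, D=e−e_prev≈0.000170; u=3/4·0.529891+0·5.359474+3/2·0.000170≈0.397673; next y=4/5·0.470109+1/4·0.397673≈0.475505
n=9: y≈0.475505, sp=1, e=sp−y≈0.524495; I≈5.883969, D=e−e_prev≈-0.005397; u=3/4·0.524495+0·5.883969+3/2·(-0.005397)≈0.385276; next y=4/5·0.475505+1/4·0.385276≈0.476723
n=10: y≈0.476723, sp=1, e=sp−y≈0.523277; I≈6.407245, D=e−e_prev≈-0.001218; u=3/4·0.523277+0·6.407245+3/2·(-0.001218)≈0.390631; next y=4/5·0.476723+1/4·0.390631≈0.479036
n=11: y≈0.479036, sp=1, e=sp−y≈0.520964; I≈6.928209, D=e−e_prev≈-0.002313; u=3/4·0.520964+0·6.928209+3/2·(-0.002313)≈0.387253; next y=4/5·0.479036+1/4·0.387253≈0.480042
n=12: y≈0.480042, sp=1, e=sp−y≈0.519958; I≈7.448167, D=e−e_prev≈-0.001006; u=3/4·0.519958+0·7.448167+3/2·(-0.001006)≈0.388459; next y=4/5·0.480042+1/4·0.388459≈0.481149
n=13: y≈0.481149, sp=1, e=sp−y≈0.518851; I≈7.967018, D=e−e_prev≈-0.001106; u=3/4·0.518851+0·7.967018+3/2·(-0.001106)≈0.387479; next y=4/5·0.481149+1/4·0.387479≈0.481789

0 1 2.250 0.000
1 1 -0.516 0.563
2 1 0.871 0.321
3 1 0.164 0.475
4 1 0.516 0.421
5 1 0.334 0.465
6 1 0.423 0.456
7 1 0.376 0.470
8 1 0.398 0.470
9 1 0.385 0.476
10 1 0.391 0.477
11 1 0.387 0.479
12 1 0.388 0.480
13 1 0.387 0.481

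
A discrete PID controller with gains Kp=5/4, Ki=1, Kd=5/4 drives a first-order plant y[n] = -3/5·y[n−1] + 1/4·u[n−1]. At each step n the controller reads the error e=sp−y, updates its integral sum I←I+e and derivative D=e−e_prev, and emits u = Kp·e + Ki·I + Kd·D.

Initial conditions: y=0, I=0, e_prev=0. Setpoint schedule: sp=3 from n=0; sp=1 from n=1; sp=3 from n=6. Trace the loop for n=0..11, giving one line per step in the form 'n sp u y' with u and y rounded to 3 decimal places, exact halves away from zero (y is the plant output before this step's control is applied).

0 3 10.500 0.000
1 1 -6.438 2.625
2 1 18.052 -3.184
3 1 -18.653 6.424
4 1 40.226 -8.517
5 1 -51.828 15.167
6 3 100.896 -22.057
7 3 -134.882 38.458
8 3 238.692 -56.795
9 3 -347.490 93.750
10 3 578.998 -143.123
11 3 -879.081 230.623

(exact arithmetic carried between steps; '≈' marks a value shown rounded to 6 d.p. or computed from one; I and e_prev carry over from the previous line; the table rounds u and y to 3 d.p., halves away from zero)
n=0: y=0, sp=3, e=sp−y=3; I=3, D=e−e_prev=3; u=5/4·3+1·3+5/4·3=10.5; next y=-3/5·0+1/4·10.5=2.625
n=1: y=2.625, sp=1, e=sp−y=-1.625; I=1.375, D=e−e_prev=-4.625; u=5/4·(-1.625)+1·1.375+5/4·(-4.625)=-6.4375; next y=-3/5·2.625+1/4·(-6.4375)=-3.184375
n=2: y=-3.184375, sp=1, e=sp−y=4.184375; I=5.559375, D=e−e_prev=5.809375; u=5/4·4.184375+1·5.559375+5/4·5.809375≈18.051563; next y=-3/5·(-3.184375)+1/4·18.051563≈6.423516
n=3: y≈6.423516, sp=1, e=sp−y≈-5.423516; I≈0.135859, D=e−e_prev≈-9.607891; u=5/4·(-5.423516)+1·0.135859+5/4·(-9.607891)≈-18.653398; next y=-3/5·6.423516+1/4·(-18.653398)≈-8.517459
n=4: y≈-8.517459, sp=1, e=sp−y≈9.517459; I≈9.653318, D=e−e_prev≈14.940975; u=5/4·9.517459+1·9.653318+5/4·14.940975≈40.226360; next y=-3/5·(-8.517459)+1/4·40.226360≈15.167065
n=5: y≈15.167065, sp=1, e=sp−y≈-14.167065; I≈-4.513747, D=e−e_prev≈-23.684524; u=5/4·(-14.167065)+1·(-4.513747)+5/4·(-23.684524)≈-51.828235; next y=-3/5·15.167065+1/4·(-51.828235)≈-22.057298
n=6: y≈-22.057298, sp=3, e=sp−y≈25.057298; I≈20.543551, D=e−e_prev≈39.224363; u=5/4·25.057298+1·20.543551+5/4·39.224363≈100.895627; next y=-3/5·(-22.057298)+1/4·100.895627≈38.458286
n=7: y≈38.458286, sp=3, e=sp−y≈-35.458286; I≈-14.914735, D=e−e_prev≈-60.515584; u=5/4·(-35.458286)+1·(-14.914735)+5/4·(-60.515584)≈-134.882071; next y=-3/5·38.458286+1/4·(-134.882071)≈-56.795489
n=8: y≈-56.795489, sp=3, e=sp−y≈59.795489; I≈44.880754, D=e−e_prev≈95.253775; u=5/4·59.795489+1·44.880754+5/4·95.253775≈238.692334; next y=-3/5·(-56.795489)+1/4·238.692334≈93.750377
n=9: y≈93.750377, sp=3, e=sp−y≈-90.750377; I≈-45.869623, D=e−e_prev≈-150.545866; u=5/4·(-90.750377)+1·(-45.869623)+5/4·(-150.545866)≈-347.489927; next y=-3/5·93.750377+1/4·(-347.489927)≈-143.122708
n=10: y≈-143.122708, sp=3, e=sp−y≈146.122708; I≈100.253085, D=e−e_prev≈236.873085; u=5/4·146.122708+1·100.253085+5/4·236.873085≈578.997827; next y=-3/5·(-143.122708)+1/4·578.997827≈230.623081
n=11: y≈230.623081, sp=3, e=sp−y≈-227.623081; I≈-127.369996, D=e−e_prev≈-373.745789; u=5/4·(-227.623081)+1·(-127.369996)+5/4·(-373.745789)≈-879.081085; next y=-3/5·230.623081+1/4·(-879.081085)≈-358.144120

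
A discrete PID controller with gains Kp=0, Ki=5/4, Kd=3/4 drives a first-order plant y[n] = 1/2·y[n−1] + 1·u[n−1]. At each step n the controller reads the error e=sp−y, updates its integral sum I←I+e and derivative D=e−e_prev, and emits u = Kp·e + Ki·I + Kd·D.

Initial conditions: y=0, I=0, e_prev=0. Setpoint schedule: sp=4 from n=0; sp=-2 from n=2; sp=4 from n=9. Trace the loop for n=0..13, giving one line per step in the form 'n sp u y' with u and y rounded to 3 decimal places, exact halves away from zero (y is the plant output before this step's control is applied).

0 4 8.000 0.000
1 4 -6.000 8.000
2 -2 3.000 -2.000
3 -2 -8.000 2.000
4 -2 8.000 -7.000
5 -2 -15.500 4.500
6 -2 20.500 -13.250
7 -2 -33.000 13.875
8 -2 47.375 -26.063
9 4 -61.313 34.344
10 4 98.531 -44.141
11 4 -141.359 76.461
12 4 217.695 -103.129
13 4 -321.605 166.131

(exact arithmetic carried between steps; '≈' marks a value shown rounded to 6 d.p. or computed from one; I and e_prev carry over from the previous line; the table rounds u and y to 3 d.p., halves away from zero)
n=0: y=0, sp=4, e=sp−y=4; I=4, D=e−e_prev=4; u=0·4+5/4·4+3/4·4=8; next y=1/2·0+1·8=8
n=1: y=8, sp=4, e=sp−y=-4; I=0, D=e−e_prev=-8; u=0·(-4)+5/4·0+3/4·(-8)=-6; next y=1/2·8+1·(-6)=-2
n=2: y=-2, sp=-2, e=sp−y=0; I=0, D=e−e_prev=4; u=0·0+5/4·0+3/4·4=3; next y=1/2·(-2)+1·3=2
n=3: y=2, sp=-2, e=sp−y=-4; I=-4, D=e−e_prev=-4; u=0·(-4)+5/4·(-4)+3/4·(-4)=-8; next y=1/2·2+1·(-8)=-7
n=4: y=-7, sp=-2, e=sp−y=5; I=1, D=e−e_prev=9; u=0·5+5/4·1+3/4·9=8; next y=1/2·(-7)+1·8=4.5
n=5: y=4.5, sp=-2, e=sp−y=-6.5; I=-5.5, D=e−e_prev=-11.5; u=0·(-6.5)+5/4·(-5.5)+3/4·(-11.5)=-15.5; next y=1/2·4.5+1·(-15.5)=-13.25
n=6: y=-13.25, sp=-2, e=sp−y=11.25; I=5.75, D=e−e_prev=17.75; u=0·11.25+5/4·5.75+3/4·17.75=20.5; next y=1/2·(-13.25)+1·20.5=13.875
n=7: y=13.875, sp=-2, e=sp−y=-15.875; I=-10.125, D=e−e_prev=-27.125; u=0·(-15.875)+5/4·(-10.125)+3/4·(-27.125)=-33; next y=1/2·13.875+1·(-33)=-26.0625
n=8: y=-26.0625, sp=-2, e=sp−y=24.0625; I=13.9375, D=e−e_prev=39.9375; u=0·24.0625+5/4·13.9375+3/4·39.9375=47.375; next y=1/2·(-26.0625)+1·47.375=34.34375
n=9: y=34.34375, sp=4, e=sp−y=-30.34375; I=-16.40625, D=e−e_prev=-54.40625; u=0·(-30.34375)+5/4·(-16.40625)+3/4·(-54.40625)=-61.3125; next y=1/2·34.34375+1·(-61.3125)=-44.140625
n=10: y=-44.140625, sp=4, e=sp−y=48.140625; I=31.734375, D=e−e_prev=78.484375; u=0·48.140625+5/4·31.734375+3/4·78.484375=98.53125; next y=1/2·(-44.140625)+1·98.53125≈76.460938
n=11: y≈76.460938, sp=4, e=sp−y≈-72.460938; I≈-40.726563, D=e−e_prev≈-120.601563; u=0·(-72.460938)+5/4·(-40.726563)+3/4·(-120.601563)≈-141.359375; next y=1/2·76.460938+1·(-141.359375)≈-103.128906
n=12: y≈-103.128906, sp=4, e=sp−y≈107.128906; I≈66.402344, D=e−e_prev≈179.589844; u=0·107.128906+5/4·66.402344+3/4·179.589844≈217.695313; next y=1/2·(-103.128906)+1·217.695313≈166.130859
n=13: y≈166.130859, sp=4, e=sp−y≈-162.130859; I≈-95.728516, D=e−e_prev≈-269.259766; u=0·(-162.130859)+5/4·(-95.728516)+3/4·(-269.259766)≈-321.605469; next y=1/2·166.130859+1·(-321.605469)≈-238.540039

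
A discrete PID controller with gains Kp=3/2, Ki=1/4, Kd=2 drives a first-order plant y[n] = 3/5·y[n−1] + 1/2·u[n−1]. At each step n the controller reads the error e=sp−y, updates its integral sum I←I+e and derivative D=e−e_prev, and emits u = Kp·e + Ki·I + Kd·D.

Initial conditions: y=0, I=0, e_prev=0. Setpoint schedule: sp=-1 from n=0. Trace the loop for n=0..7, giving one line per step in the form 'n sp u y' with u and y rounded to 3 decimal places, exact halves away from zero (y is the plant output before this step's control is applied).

0 -1 -3.750 0.000
1 -1 5.031 -1.875
2 -1 -10.746 1.391
3 -1 17.422 -4.539
4 -1 -33.027 5.988
5 -1 57.186 -12.920
6 -1 -104.256 20.841
7 -1 184.548 -39.623

(exact arithmetic carried between steps; '≈' marks a value shown rounded to 6 d.p. or computed from one; I and e_prev carry over from the previous line; the table rounds u and y to 3 d.p., halves away from zero)
n=0: y=0, sp=-1, e=sp−y=-1; I=-1, D=e−e_prev=-1; u=3/2·(-1)+1/4·(-1)+2·(-1)=-3.75; next y=3/5·0+1/2·(-3.75)=-1.875
n=1: y=-1.875, sp=-1, e=sp−y=0.875; I=-0.125, D=e−e_prev=1.875; u=3/2·0.875+1/4·(-0.125)+2·1.875=5.03125; next y=3/5·(-1.875)+1/2·5.03125=1.390625
n=2: y=1.390625, sp=-1, e=sp−y=-2.390625; I=-2.515625, D=e−e_prev=-3.265625; u=3/2·(-2.390625)+1/4·(-2.515625)+2·(-3.265625)≈-10.746094; next y=3/5·1.390625+1/2·(-10.746094)≈-4.538672
n=3: y≈-4.538672, sp=-1, e=sp−y≈3.538672; I≈1.023047, D=e−e_prev≈5.929297; u=3/2·3.538672+1/4·1.023047+2·5.929297≈17.422363; next y=3/5·(-4.538672)+1/2·17.422363≈5.987979
n=4: y≈5.987979, sp=-1, e=sp−y≈-6.987979; I≈-5.964932, D=e−e_prev≈-10.526650; u=3/2·(-6.987979)+1/4·(-5.964932)+2·(-10.526650)≈-33.026501; next y=3/5·5.987979+1/2·(-33.026501)≈-12.920464
n=5: y≈-12.920464, sp=-1, e=sp−y≈11.920464; I≈5.955532, D=e−e_prev≈18.908442; u=3/2·11.920464+1/4·5.955532+2·18.908442≈57.186463; next y=3/5·(-12.920464)+1/2·57.186463≈20.840953
n=6: y≈20.840953, sp=-1, e=sp−y≈-21.840953; I≈-15.885421, D=e−e_prev≈-33.761417; u=3/2·(-21.840953)+1/4·(-15.885421)+2·(-33.761417)≈-104.255619; next y=3/5·20.840953+1/2·(-104.255619)≈-39.623237
n=7: y≈-39.623237, sp=-1, e=sp−y≈38.623237; I≈22.737816, D=e−e_prev≈60.464191; u=3/2·38.623237+1/4·22.737816+2·60.464191≈184.547691; next y=3/5·(-39.623237)+1/2·184.547691≈68.499903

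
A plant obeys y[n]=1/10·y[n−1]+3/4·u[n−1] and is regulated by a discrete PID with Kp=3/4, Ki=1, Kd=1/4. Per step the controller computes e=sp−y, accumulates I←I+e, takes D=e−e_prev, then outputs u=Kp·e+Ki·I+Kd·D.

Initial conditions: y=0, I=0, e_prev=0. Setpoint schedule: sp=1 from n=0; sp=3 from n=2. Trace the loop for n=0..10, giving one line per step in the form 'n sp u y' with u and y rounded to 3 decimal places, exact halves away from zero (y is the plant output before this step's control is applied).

(exact arithmetic carried between steps; '≈' marks a value shown rounded to 6 d.p. or computed from one; I and e_prev carry over from the previous line; the table rounds u and y to 3 d.p., halves away from zero)
n=0: y=0, sp=1, e=sp−y=1; I=1, D=e−e_prev=1; u=3/4·1+1·1+1/4·1=2; next y=1/10·0+3/4·2=1.5
n=1: y=1.5, sp=1, e=sp−y=-0.5; I=0.5, D=e−e_prev=-1.5; u=3/4·(-0.5)+1·0.5+1/4·(-1.5)=-0.25; next y=1/10·1.5+3/4·(-0.25)=-0.0375
n=2: y=-0.0375, sp=3, e=sp−y=3.0375; I=3.5375, D=e−e_prev=3.5375; u=3/4·3.0375+1·3.5375+1/4·3.5375=6.7; next y=1/10·(-0.0375)+3/4·6.7=5.02125
n=3: y=5.02125, sp=3, e=sp−y=-2.02125; I=1.51625, D=e−e_prev=-5.05875; u=3/4·(-2.02125)+1·1.51625+1/4·(-5.05875)=-1.264375; next y=1/10·5.02125+3/4·(-1.264375)≈-0.446156
n=4: y≈-0.446156, sp=3, e=sp−y≈3.446156; I≈4.962406, D=e−e_prev≈5.467406; u=3/4·3.446156+1·4.962406+1/4·5.467406≈8.913875; next y=1/10·(-0.446156)+3/4·8.913875≈6.640791
n=5: y≈6.640791, sp=3, e=sp−y≈-3.640791; I≈1.321616, D=e−e_prev≈-7.086947; u=3/4·(-3.640791)+1·1.321616+1/4·(-7.086947)≈-3.180714; next y=1/10·6.640791+3/4·(-3.180714)≈-1.721456
n=6: y≈-1.721456, sp=3, e=sp−y≈4.721456; I≈6.043072, D=e−e_prev≈8.362247; u=3/4·4.721456+1·6.043072+1/4·8.362247≈11.674726; next y=1/10·(-1.721456)+3/4·11.674726≈8.583899
n=7: y≈8.583899, sp=3, e=sp−y≈-5.583899; I≈0.459173, D=e−e_prev≈-10.305356; u=3/4·(-5.583899)+1·0.459173+1/4·(-10.305356)≈-6.305090; next y=1/10·8.583899+3/4·(-6.305090)≈-3.870428
n=8: y≈-3.870428, sp=3, e=sp−y≈6.870428; I≈7.329601, D=e−e_prev≈12.454327; u=3/4·6.870428+1·7.329601+1/4·12.454327≈15.596003; next y=1/10·(-3.870428)+3/4·15.596003≈11.309960
n=9: y≈11.309960, sp=3, e=sp−y≈-8.309960; I≈-0.980359, D=e−e_prev≈-15.180387; u=3/4·(-8.309960)+1·(-0.980359)+1/4·(-15.180387)≈-11.007925; next y=1/10·11.309960+3/4·(-11.007925)≈-7.124948
n=10: y≈-7.124948, sp=3, e=sp−y≈10.124948; I≈9.144589, D=e−e_prev≈18.434908; u=3/4·10.124948+1·9.144589+1/4·18.434908≈21.347027; next y=1/10·(-7.124948)+3/4·21.347027≈15.297776

0 1 2.000 0.000
1 1 -0.250 1.500
2 3 6.700 -0.038
3 3 -1.264 5.021
4 3 8.914 -0.446
5 3 -3.181 6.641
6 3 11.675 -1.721
7 3 -6.305 8.584
8 3 15.596 -3.870
9 3 -11.008 11.310
10 3 21.347 -7.125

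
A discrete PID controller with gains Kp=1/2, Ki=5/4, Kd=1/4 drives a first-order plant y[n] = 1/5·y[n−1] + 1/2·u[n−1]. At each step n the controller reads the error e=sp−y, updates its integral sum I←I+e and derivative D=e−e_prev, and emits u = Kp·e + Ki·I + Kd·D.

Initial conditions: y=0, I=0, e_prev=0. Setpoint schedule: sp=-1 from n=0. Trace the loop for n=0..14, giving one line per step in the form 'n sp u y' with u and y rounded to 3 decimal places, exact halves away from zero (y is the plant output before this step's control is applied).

0 -1 -2.000 0.000
1 -1 -1.000 -1.000
2 -1 -1.850 -0.700
3 -1 -1.420 -1.065
4 -1 -1.714 -0.923
5 -1 -1.538 -1.042
6 -1 -1.644 -0.977
7 -1 -1.576 -1.018
8 -1 -1.616 -0.991
9 -1 -1.590 -1.006
10 -1 -1.606 -0.997
11 -1 -1.596 -1.002
12 -1 -1.602 -0.999
13 -1 -1.599 -1.001
14 -1 -1.601 -0.999

(exact arithmetic carried between steps; '≈' marks a value shown rounded to 6 d.p. or computed from one; I and e_prev carry over from the previous line; the table rounds u and y to 3 d.p., halves away from zero)
n=0: y=0, sp=-1, e=sp−y=-1; I=-1, D=e−e_prev=-1; u=1/2·(-1)+5/4·(-1)+1/4·(-1)=-2; next y=1/5·0+1/2·(-2)=-1
n=1: y=-1, sp=-1, e=sp−y=0; I=-1, D=e−e_prev=1; u=1/2·0+5/4·(-1)+1/4·1=-1; next y=1/5·(-1)+1/2·(-1)=-0.7
n=2: y=-0.7, sp=-1, e=sp−y=-0.3; I=-1.3, D=e−e_prev=-0.3; u=1/2·(-0.3)+5/4·(-1.3)+1/4·(-0.3)=-1.85; next y=1/5·(-0.7)+1/2·(-1.85)=-1.065
n=3: y=-1.065, sp=-1, e=sp−y=0.065; I=-1.235, D=e−e_prev=0.365; u=1/2·0.065+5/4·(-1.235)+1/4·0.365=-1.42; next y=1/5·(-1.065)+1/2·(-1.42)=-0.923
n=4: y=-0.923, sp=-1, e=sp−y=-0.077; I=-1.312, D=e−e_prev=-0.142; u=1/2·(-0.077)+5/4·(-1.312)+1/4·(-0.142)=-1.714; next y=1/5·(-0.923)+1/2·(-1.714)=-1.0416
n=5: y=-1.0416, sp=-1, e=sp−y=0.0416; I=-1.2704, D=e−e_prev=0.1186; u=1/2·0.0416+5/4·(-1.2704)+1/4·0.1186=-1.53755; next y=1/5·(-1.0416)+1/2·(-1.53755)=-0.977095
n=6: y=-0.977095, sp=-1, e=sp−y=-0.022905; I=-1.293305, D=e−e_prev=-0.064505; u=1/2·(-0.022905)+5/4·(-1.293305)+1/4·(-0.064505)=-1.64421; next y=1/5·(-0.977095)+1/2·(-1.64421)=-1.017524
n=7: y=-1.017524, sp=-1, e=sp−y=0.017524; I=-1.275781, D=e−e_prev=0.040429; u=1/2·0.017524+5/4·(-1.275781)+1/4·0.040429=-1.575857; next y=1/5·(-1.017524)+1/2·(-1.575857)≈-0.991433
n=8: y≈-0.991433, sp=-1, e=sp−y≈-0.008567; I≈-1.284348, D=e−e_prev≈-0.026091; u=1/2·(-0.008567)+5/4·(-1.284348)+1/4·(-0.026091)≈-1.616241; next y=1/5·(-0.991433)+1/2·(-1.616241)≈-1.006407
n=9: y≈-1.006407, sp=-1, e=sp−y≈0.006407; I≈-1.277941, D=e−e_prev≈0.014974; u=1/2·0.006407+5/4·(-1.277941)+1/4·0.014974≈-1.590479; next y=1/5·(-1.006407)+1/2·(-1.590479)≈-0.996521
n=10: y≈-0.996521, sp=-1, e=sp−y≈-0.003479; I≈-1.281420, D=e−e_prev≈-0.009886; u=1/2·(-0.003479)+5/4·(-1.281420)+1/4·(-0.009886)≈-1.605986; next y=1/5·(-0.996521)+1/2·(-1.605986)≈-1.002297
n=11: y≈-1.002297, sp=-1, e=sp−y≈0.002297; I≈-1.279123, D=e−e_prev≈0.005776; u=1/2·0.002297+5/4·(-1.279123)+1/4·0.005776≈-1.596311; next y=1/5·(-1.002297)+1/2·(-1.596311)≈-0.998615
n=12: y≈-0.998615, sp=-1, e=sp−y≈-0.001385; I≈-1.280508, D=e−e_prev≈-0.003682; u=1/2·(-0.001385)+5/4·(-1.280508)+1/4·(-0.003682)≈-1.602248; next y=1/5·(-0.998615)+1/2·(-1.602248)≈-1.000847
n=13: y≈-1.000847, sp=-1, e=sp−y≈0.000847; I≈-1.279661, D=e−e_prev≈0.002232; u=1/2·0.000847+5/4·(-1.279661)+1/4·0.002232≈-1.598595; next y=1/5·(-1.000847)+1/2·(-1.598595)≈-0.999467
n=14: y≈-0.999467, sp=-1, e=sp−y≈-0.000533; I≈-1.280194, D=e−e_prev≈-0.001380; u=1/2·(-0.000533)+5/4·(-1.280194)+1/4·(-0.001380)≈-1.600854; next y=1/5·(-0.999467)+1/2·(-1.600854)≈-1.000321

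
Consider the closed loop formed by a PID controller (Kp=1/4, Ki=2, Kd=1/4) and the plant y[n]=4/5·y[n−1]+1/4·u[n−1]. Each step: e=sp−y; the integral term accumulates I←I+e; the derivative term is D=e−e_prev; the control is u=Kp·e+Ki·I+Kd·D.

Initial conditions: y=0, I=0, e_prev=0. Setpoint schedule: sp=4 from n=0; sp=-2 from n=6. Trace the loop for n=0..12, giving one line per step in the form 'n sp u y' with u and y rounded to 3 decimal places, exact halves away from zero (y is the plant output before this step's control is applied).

0 4 10.000 0.000
1 4 10.750 2.500
2 4 8.906 4.688
3 4 4.855 5.977
4 4 1.178 5.995
5 4 -0.546 5.091
6 -2 -15.067 3.936
7 -2 -14.343 -0.618
8 -2 -9.590 -4.080
9 -2 -2.342 -5.662
10 -2 3.219 -5.115
11 -2 5.016 -3.287
12 -2 3.268 -1.376

(exact arithmetic carried between steps; '≈' marks a value shown rounded to 6 d.p. or computed from one; I and e_prev carry over from the previous line; the table rounds u and y to 3 d.p., halves away from zero)
n=0: y=0, sp=4, e=sp−y=4; I=4, D=e−e_prev=4; u=1/4·4+2·4+1/4·4=10; next y=4/5·0+1/4·10=2.5
n=1: y=2.5, sp=4, e=sp−y=1.5; I=5.5, D=e−e_prev=-2.5; u=1/4·1.5+2·5.5+1/4·(-2.5)=10.75; next y=4/5·2.5+1/4·10.75=4.6875
n=2: y=4.6875, sp=4, e=sp−y=-0.6875; I=4.8125, D=e−e_prev=-2.1875; u=1/4·(-0.6875)+2·4.8125+1/4·(-2.1875)=8.90625; next y=4/5·4.6875+1/4·8.90625≈5.976563
n=3: y≈5.976563, sp=4, e=sp−y≈-1.976563; I≈2.835938, D=e−e_prev≈-1.289063; u=1/4·(-1.976563)+2·2.835938+1/4·(-1.289063)≈4.855469; next y=4/5·5.976563+1/4·4.855469≈5.995117
n=4: y≈5.995117, sp=4, e=sp−y≈-1.995117; I≈0.840820, D=e−e_prev≈-0.018555; u=1/4·(-1.995117)+2·0.840820+1/4·(-0.018555)≈1.178223; next y=4/5·5.995117+1/4·1.178223≈5.090649
n=5: y≈5.090649, sp=4, e=sp−y≈-1.090649; I≈-0.249829, D=e−e_prev≈0.904468; u=1/4·(-1.090649)+2·(-0.249829)+1/4·0.904468≈-0.546204; next y=4/5·5.090649+1/4·(-0.546204)≈3.935969
n=6: y≈3.935969, sp=-2, e=sp−y≈-5.935969; I≈-6.185798, D=e−e_prev≈-4.845319; u=1/4·(-5.935969)+2·(-6.185798)+1/4·(-4.845319)≈-15.066917; next y=4/5·3.935969+1/4·(-15.066917)≈-0.617954
n=7: y≈-0.617954, sp=-2, e=sp−y≈-1.382046; I≈-7.567843, D=e−e_prev≈4.553923; u=1/4·(-1.382046)+2·(-7.567843)+1/4·4.553923≈-14.342717; next y=4/5·(-0.617954)+1/4·(-14.342717)≈-4.080043
n=8: y≈-4.080043, sp=-2, e=sp−y≈2.080043; I≈-5.487800, D=e−e_prev≈3.462088; u=1/4·2.080043+2·(-5.487800)+1/4·3.462088≈-9.590068; next y=4/5·(-4.080043)+1/4·(-9.590068)≈-5.661551
n=9: y≈-5.661551, sp=-2, e=sp−y≈3.661551; I≈-1.826249, D=e−e_prev≈1.581508; u=1/4·3.661551+2·(-1.826249)+1/4·1.581508≈-2.341733; next y=4/5·(-5.661551)+1/4·(-2.341733)≈-5.114674
n=10: y≈-5.114674, sp=-2, e=sp−y≈3.114674; I≈1.288425, D=e−e_prev≈-0.546877; u=1/4·3.114674+2·1.288425+1/4·(-0.546877)≈3.218800; next y=4/5·(-5.114674)+1/4·3.218800≈-3.287040
n=11: y≈-3.287040, sp=-2, e=sp−y≈1.287040; I≈2.575465, D=e−e_prev≈-1.827635; u=1/4·1.287040+2·2.575465+1/4·(-1.827635)≈5.015781; next y=4/5·(-3.287040)+1/4·5.015781≈-1.375686
n=12: y≈-1.375686, sp=-2, e=sp−y≈-0.624314; I≈1.951151, D=e−e_prev≈-1.911353; u=1/4·(-0.624314)+2·1.951151+1/4·(-1.911353)≈3.268386; next y=4/5·(-1.375686)+1/4·3.268386≈-0.283453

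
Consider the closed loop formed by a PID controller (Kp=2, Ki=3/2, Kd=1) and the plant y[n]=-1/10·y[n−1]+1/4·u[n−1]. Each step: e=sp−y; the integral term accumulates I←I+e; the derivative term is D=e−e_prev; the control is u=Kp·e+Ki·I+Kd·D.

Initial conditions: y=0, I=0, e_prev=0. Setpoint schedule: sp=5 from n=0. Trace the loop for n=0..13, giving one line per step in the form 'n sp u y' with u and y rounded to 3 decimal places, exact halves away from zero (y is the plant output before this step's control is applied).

(exact arithmetic carried between steps; '≈' marks a value shown rounded to 6 d.p. or computed from one; I and e_prev carry over from the previous line; the table rounds u and y to 3 d.p., halves away from zero)
n=0: y=0, sp=5, e=sp−y=5; I=5, D=e−e_prev=5; u=2·5+3/2·5+1·5=22.5; next y=-1/10·0+1/4·22.5=5.625
n=1: y=5.625, sp=5, e=sp−y=-0.625; I=4.375, D=e−e_prev=-5.625; u=2·(-0.625)+3/2·4.375+1·(-5.625)=-0.3125; next y=-1/10·5.625+1/4·(-0.3125)=-0.640625
n=2: y=-0.640625, sp=5, e=sp−y=5.640625; I=10.015625, D=e−e_prev=6.265625; u=2·5.640625+3/2·10.015625+1·6.265625≈32.570313; next y=-1/10·(-0.640625)+1/4·32.570313≈8.206641
n=3: y≈8.206641, sp=5, e=sp−y≈-3.206641; I≈6.808984, D=e−e_prev≈-8.847266; u=2·(-3.206641)+3/2·6.808984+1·(-8.847266)≈-5.047070; next y=-1/10·8.206641+1/4·(-5.047070)≈-2.082432
n=4: y≈-2.082432, sp=5, e=sp−y≈7.082432; I≈13.891416, D=e−e_prev≈10.289072; u=2·7.082432+3/2·13.891416+1·10.289072≈45.291060; next y=-1/10·(-2.082432)+1/4·45.291060≈11.531008
n=5: y≈11.531008, sp=5, e=sp−y≈-6.531008; I≈7.360408, D=e−e_prev≈-13.613440; u=2·(-6.531008)+3/2·7.360408+1·(-13.613440)≈-15.634844; next y=-1/10·11.531008+1/4·(-15.634844)≈-5.061812
n=6: y≈-5.061812, sp=5, e=sp−y≈10.061812; I≈17.422220, D=e−e_prev≈16.592820; u=2·10.061812+3/2·17.422220+1·16.592820≈62.849773; next y=-1/10·(-5.061812)+1/4·62.849773≈16.218624
n=7: y≈16.218624, sp=5, e=sp−y≈-11.218624; I≈6.203595, D=e−e_prev≈-21.280436; u=2·(-11.218624)+3/2·6.203595+1·(-21.280436)≈-34.412292; next y=-1/10·16.218624+1/4·(-34.412292)≈-10.224935
n=8: y≈-10.224935, sp=5, e=sp−y≈15.224935; I≈21.428531, D=e−e_prev≈26.443560; u=2·15.224935+3/2·21.428531+1·26.443560≈89.036227; next y=-1/10·(-10.224935)+1/4·89.036227≈23.281550
n=9: y≈23.281550, sp=5, e=sp−y≈-18.281550; I≈3.146980, D=e−e_prev≈-33.506486; u=2·(-18.281550)+3/2·3.146980+1·(-33.506486)≈-65.349116; next y=-1/10·23.281550+1/4·(-65.349116)≈-18.665434
n=10: y≈-18.665434, sp=5, e=sp−y≈23.665434; I≈26.812414, D=e−e_prev≈41.946984; u=2·23.665434+3/2·26.812414+1·41.946984≈129.496474; next y=-1/10·(-18.665434)+1/4·129.496474≈34.240662
n=11: y≈34.240662, sp=5, e=sp−y≈-29.240662; I≈-2.428247, D=e−e_prev≈-52.906096; u=2·(-29.240662)+3/2·(-2.428247)+1·(-52.906096)≈-115.029790; next y=-1/10·34.240662+1/4·(-115.029790)≈-32.181514
n=12: y≈-32.181514, sp=5, e=sp−y≈37.181514; I≈34.753266, D=e−e_prev≈66.422176; u=2·37.181514+3/2·34.753266+1·66.422176≈192.915103; next y=-1/10·(-32.181514)+1/4·192.915103≈51.446927
n=13: y≈51.446927, sp=5, e=sp−y≈-46.446927; I≈-11.693661, D=e−e_prev≈-83.628441; u=2·(-46.446927)+3/2·(-11.693661)+1·(-83.628441)≈-194.062786; next y=-1/10·51.446927+1/4·(-194.062786)≈-53.660389

0 5 22.500 0.000
1 5 -0.313 5.625
2 5 32.570 -0.641
3 5 -5.047 8.207
4 5 45.291 -2.082
5 5 -15.635 11.531
6 5 62.850 -5.062
7 5 -34.412 16.219
8 5 89.036 -10.225
9 5 -65.349 23.282
10 5 129.496 -18.665
11 5 -115.030 34.241
12 5 192.915 -32.182
13 5 -194.063 51.447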